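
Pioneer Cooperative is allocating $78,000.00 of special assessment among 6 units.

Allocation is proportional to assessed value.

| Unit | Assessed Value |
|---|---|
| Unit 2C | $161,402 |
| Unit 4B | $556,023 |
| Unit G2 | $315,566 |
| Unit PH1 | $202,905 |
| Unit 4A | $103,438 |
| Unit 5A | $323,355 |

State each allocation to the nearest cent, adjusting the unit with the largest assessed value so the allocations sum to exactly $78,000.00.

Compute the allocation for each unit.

Sum of assessed value: 161,402 + 556,023 + 315,566 + 202,905 + 103,438 + 323,355 = 1,662,689.
Pro-rata amounts: Unit 2C 7,571.6842; Unit 4B 26,084.1288; Unit G2 14,803.8196; Unit PH1 9,518.6713; Unit 4A 4,852.4793; Unit 5A 15,169.2169.
At nearest cent: Unit 2C $7,571.68; Unit 4B $26,084.13; Unit G2 $14,803.82; Unit PH1 $9,518.67; Unit 4A $4,852.48; Unit 5A $15,169.22. Sum = $78,000.00.
No rounding difference to absorb.

Unit 2C: $7,571.68; Unit 4B: $26,084.13; Unit G2: $14,803.82; Unit PH1: $9,518.67; Unit 4A: $4,852.48; Unit 5A: $15,169.22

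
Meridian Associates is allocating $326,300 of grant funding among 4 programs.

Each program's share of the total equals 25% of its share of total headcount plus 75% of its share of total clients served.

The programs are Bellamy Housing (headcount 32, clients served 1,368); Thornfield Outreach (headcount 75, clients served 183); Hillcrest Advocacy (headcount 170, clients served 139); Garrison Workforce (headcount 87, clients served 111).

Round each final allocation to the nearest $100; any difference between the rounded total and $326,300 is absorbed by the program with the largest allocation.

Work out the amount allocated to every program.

Headcount total 364; clients served total 1,801.
Combined weights (25% headcount + 75% clients served): Bellamy Housing 0.5917; Thornfield Outreach 0.1277; Hillcrest Advocacy 0.1746; Garrison Workforce 0.1060.
Raw shares: Bellamy Housing 193,059.16; Thornfield Outreach 41,674.60; Hillcrest Advocacy 56,985.93; Garrison Workforce 34,580.32.
At nearest $100: Bellamy Housing $193,100; Thornfield Outreach $41,700; Hillcrest Advocacy $57,000; Garrison Workforce $34,600. Sum = $326,400.
Difference $326,300 − $326,400 = −$100 applied to largest allocation (Bellamy Housing): Bellamy Housing becomes $193,000.

Bellamy Housing: $193,000; Thornfield Outreach: $41,700; Hillcrest Advocacy: $57,000; Garrison Workforce: $34,600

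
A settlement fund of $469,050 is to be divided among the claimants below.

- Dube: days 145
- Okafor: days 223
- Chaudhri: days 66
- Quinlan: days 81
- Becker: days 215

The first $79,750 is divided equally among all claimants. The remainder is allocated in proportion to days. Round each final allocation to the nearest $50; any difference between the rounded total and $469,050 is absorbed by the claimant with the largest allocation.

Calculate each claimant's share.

Dube: $93,300 | Okafor: $134,850 | Chaudhri: $51,150 | Quinlan: $59,150 | Becker: $130,600

First tranche $79,750 split equally: $15,950 each.
Remainder $389,300 by days (total 730): Dube 77,326.71 → $77,350; Okafor 118,923.15 → $118,900; Chaudhri 35,196.99 → $35,200; Quinlan 43,196.30 → $43,200; Becker 114,656.85 → $114,650.
Totals: Dube $15,950 + $77,350 = $93,300; Okafor $15,950 + $118,900 = $134,850; Chaudhri $15,950 + $35,200 = $51,150; Quinlan $15,950 + $43,200 = $59,150; Becker $15,950 + $114,650 = $130,600.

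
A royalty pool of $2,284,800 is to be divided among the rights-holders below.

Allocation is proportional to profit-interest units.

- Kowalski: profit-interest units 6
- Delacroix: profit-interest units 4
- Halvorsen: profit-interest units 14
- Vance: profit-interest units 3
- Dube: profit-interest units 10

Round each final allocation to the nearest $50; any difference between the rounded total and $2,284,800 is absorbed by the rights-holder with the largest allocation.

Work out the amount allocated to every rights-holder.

Sum of profit-interest units: 37.
Unrounded shares: Kowalski 6/37 × $2,284,800 = 370,508.11; Delacroix 4/37 × $2,284,800 = 247,005.41; Halvorsen 14/37 × $2,284,800 = 864,518.92; Vance 3/37 × $2,284,800 = 185,254.05; Dube 10/37 × $2,284,800 = 617,513.51.
After rounding ($50): Kowalski $370,500; Delacroix $247,000; Halvorsen $864,500; Vance $185,250; Dube $617,500. Sum = $2,284,750.
Difference $2,284,800 − $2,284,750 = +$50 applied to largest allocation (Halvorsen): Halvorsen becomes $864,550.

Kowalski: $370,500 | Delacroix: $247,000 | Halvorsen: $864,550 | Vance: $185,250 | Dube: $617,500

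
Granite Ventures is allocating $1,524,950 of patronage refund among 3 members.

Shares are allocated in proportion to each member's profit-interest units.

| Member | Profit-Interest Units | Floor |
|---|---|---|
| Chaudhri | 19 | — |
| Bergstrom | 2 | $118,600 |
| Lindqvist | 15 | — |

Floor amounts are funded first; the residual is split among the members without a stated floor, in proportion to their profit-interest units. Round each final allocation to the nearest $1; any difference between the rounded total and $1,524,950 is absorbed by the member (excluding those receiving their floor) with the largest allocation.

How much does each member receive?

Fund the minimums — Bergstrom $118,600. Balance $1,406,350.
Balance split over remaining profit-interest units 34: Chaudhri 785,901.47 → $785,901; Lindqvist 620,448.53 → $620,449.

Chaudhri: $785,901 | Bergstrom: $118,600 | Lindqvist: $620,449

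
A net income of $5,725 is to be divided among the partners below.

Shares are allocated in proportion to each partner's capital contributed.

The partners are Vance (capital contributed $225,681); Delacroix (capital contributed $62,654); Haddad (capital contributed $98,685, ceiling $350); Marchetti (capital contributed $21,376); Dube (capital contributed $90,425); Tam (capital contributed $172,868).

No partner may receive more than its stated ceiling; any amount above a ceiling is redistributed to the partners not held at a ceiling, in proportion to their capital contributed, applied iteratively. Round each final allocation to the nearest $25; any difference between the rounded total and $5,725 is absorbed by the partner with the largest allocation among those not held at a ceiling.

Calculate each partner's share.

Vance: $2,100 | Delacroix: $600 | Haddad: $350 | Marchetti: $200 | Dube: $850 | Tam: $1,625

Total capital contributed = 671,689.
Pro-rata shares before constraints: Vance 1,923.54; Delacroix 534.02; Haddad 841.12; Marchetti 182.19; Dube 770.72; Tam 1,473.40.
Cap binds for Haddad ($350); residual $5,375 reallocated over remaining capital contributed 573,004.
Remaining shares: Vance 2,116.98 → $2,125; Delacroix 587.72 → $600; Marchetti 200.52 → $200; Dube 848.22 → $850; Tam 1,621.57 → $1,625.
Rounding difference −$25 applied to Vance → $2,100.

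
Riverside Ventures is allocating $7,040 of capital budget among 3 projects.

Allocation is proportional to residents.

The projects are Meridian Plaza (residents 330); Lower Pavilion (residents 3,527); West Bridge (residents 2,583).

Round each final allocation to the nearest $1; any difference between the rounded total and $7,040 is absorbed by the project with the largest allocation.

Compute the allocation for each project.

Total residents = 6,440.
Proportional shares: Meridian Plaza 330/6,440 × $7,040 = 360.75; Lower Pavilion 3,527/6,440 × $7,040 = 3,855.60; West Bridge 2,583/6,440 × $7,040 = 2,823.65.
At nearest $1: Meridian Plaza $361; Lower Pavilion $3,856; West Bridge $2,824. Sum = $7,041.
Difference $7,040 − $7,041 = −$1 applied to largest allocation (Lower Pavilion): Lower Pavilion becomes $3,855.

Meridian Plaza: $361 · Lower Pavilion: $3,855 · West Bridge: $2,824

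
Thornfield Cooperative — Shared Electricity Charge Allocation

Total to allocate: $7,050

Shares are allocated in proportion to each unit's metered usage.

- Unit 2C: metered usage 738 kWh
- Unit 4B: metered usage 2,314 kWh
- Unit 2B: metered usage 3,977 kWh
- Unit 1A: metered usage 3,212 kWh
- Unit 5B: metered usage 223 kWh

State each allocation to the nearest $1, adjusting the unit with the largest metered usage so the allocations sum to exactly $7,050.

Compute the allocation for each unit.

Metered usage total: 10,464.
Proportional shares: Unit 2C 738/10,464 × $7,050 = 497.22; Unit 4B 2,314/10,464 × $7,050 = 1,559.03; Unit 2B 3,977/10,464 × $7,050 = 2,679.46; Unit 1A 3,212/10,464 × $7,050 = 2,164.05; Unit 5B 223/10,464 × $7,050 = 150.24.
Rounded to nearest $1: Unit 2C $497; Unit 4B $1,559; Unit 2B $2,679; Unit 1A $2,164; Unit 5B $150. Sum = $7,049.
Difference $7,050 − $7,049 = +$1 applied to largest metered usage (Unit 2B): Unit 2B becomes $2,680.

Unit 2C: $497 · Unit 4B: $1,559 · Unit 2B: $2,680 · Unit 1A: $2,164 · Unit 5B: $150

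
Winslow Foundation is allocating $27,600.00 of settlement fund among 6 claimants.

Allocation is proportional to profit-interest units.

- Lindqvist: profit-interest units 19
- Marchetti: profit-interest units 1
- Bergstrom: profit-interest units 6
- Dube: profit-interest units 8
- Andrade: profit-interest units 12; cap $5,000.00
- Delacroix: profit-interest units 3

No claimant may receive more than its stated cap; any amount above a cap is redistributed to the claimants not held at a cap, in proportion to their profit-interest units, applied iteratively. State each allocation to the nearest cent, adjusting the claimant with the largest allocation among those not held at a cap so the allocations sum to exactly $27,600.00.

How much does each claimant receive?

Lindqvist: $11,605.41 · Marchetti: $610.81 · Bergstrom: $3,664.86 · Dube: $4,886.49 · Andrade: $5,000.00 · Delacroix: $1,832.43

Total profit-interest units = 49.
Proportional shares (ignoring caps): Lindqvist 10,702.0408; Marchetti 563.2653; Bergstrom 3,379.5918; Dube 4,506.1224; Andrade 6,759.1837; Delacroix 1,689.7959.
Capped: Andrade ($5,000.00); balance $22,600.00 reallocated over remaining profit-interest units 37.
Redistributed shares: Lindqvist 11,605.4054 → $11,605.41; Marchetti 610.8108 → $610.81; Bergstrom 3,664.8649 → $3,664.86; Dube 4,886.4865 → $4,886.49; Delacroix 1,832.4324 → $1,832.43.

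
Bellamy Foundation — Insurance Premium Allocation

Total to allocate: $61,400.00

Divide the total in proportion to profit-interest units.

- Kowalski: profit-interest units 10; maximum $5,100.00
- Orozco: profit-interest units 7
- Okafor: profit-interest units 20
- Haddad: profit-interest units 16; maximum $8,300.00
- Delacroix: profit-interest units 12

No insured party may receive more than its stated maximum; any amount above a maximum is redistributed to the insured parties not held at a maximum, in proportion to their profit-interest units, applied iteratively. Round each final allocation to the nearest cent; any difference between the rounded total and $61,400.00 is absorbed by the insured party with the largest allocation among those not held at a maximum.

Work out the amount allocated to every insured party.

Combined profit-interest units = 65.
Pro-rata shares before constraints: Kowalski 9,446.1538; Orozco 6,612.3077; Okafor 18,892.3077; Haddad 15,113.8462; Delacroix 11,335.3846.
Held at cap: Kowalski ($5,100.00), Haddad ($8,300.00); remaining pool $48,000.00 reallocated over remaining profit-interest units 39.
Remaining shares: Orozco 8,615.3846 → $8,615.38; Okafor 24,615.3846 → $24,615.38; Delacroix 14,769.2308 → $14,769.23.
Rounding difference +$0.01 applied to Okafor → $24,615.39.

Kowalski: $5,100.00 | Orozco: $8,615.38 | Okafor: $24,615.39 | Haddad: $8,300.00 | Delacroix: $14,769.23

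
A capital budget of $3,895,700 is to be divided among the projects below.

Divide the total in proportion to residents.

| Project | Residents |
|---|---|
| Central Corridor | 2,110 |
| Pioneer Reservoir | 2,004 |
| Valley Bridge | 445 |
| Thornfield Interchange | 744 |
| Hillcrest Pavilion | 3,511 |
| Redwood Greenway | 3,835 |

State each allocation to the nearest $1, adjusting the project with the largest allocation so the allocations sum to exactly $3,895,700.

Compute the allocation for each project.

Residents total: 12,649.
Raw shares: Central Corridor 2,110/12,649 × $3,895,700 = 649,847.97; Pioneer Reservoir 2,004/12,649 × $3,895,700 = 617,201.58; Valley Bridge 445/12,649 × $3,895,700 = 137,053.25; Thornfield Interchange 744/12,649 × $3,895,700 = 229,140.71; Hillcrest Pavilion 3,511/12,649 × $3,895,700 = 1,081,334.71; Redwood Greenway 3,835/12,649 × $3,895,700 = 1,181,121.79.
After rounding ($1): Central Corridor $649,848; Pioneer Reservoir $617,202; Valley Bridge $137,053; Thornfield Interchange $229,141; Hillcrest Pavilion $1,081,335; Redwood Greenway $1,181,122. Sum = $3,895,701.
Difference $3,895,700 − $3,895,701 = −$1 applied to largest allocation (Redwood Greenway): Redwood Greenway becomes $1,181,121.

Central Corridor: $649,848 · Pioneer Reservoir: $617,202 · Valley Bridge: $137,053 · Thornfield Interchange: $229,141 · Hillcrest Pavilion: $1,081,335 · Redwood Greenway: $1,181,121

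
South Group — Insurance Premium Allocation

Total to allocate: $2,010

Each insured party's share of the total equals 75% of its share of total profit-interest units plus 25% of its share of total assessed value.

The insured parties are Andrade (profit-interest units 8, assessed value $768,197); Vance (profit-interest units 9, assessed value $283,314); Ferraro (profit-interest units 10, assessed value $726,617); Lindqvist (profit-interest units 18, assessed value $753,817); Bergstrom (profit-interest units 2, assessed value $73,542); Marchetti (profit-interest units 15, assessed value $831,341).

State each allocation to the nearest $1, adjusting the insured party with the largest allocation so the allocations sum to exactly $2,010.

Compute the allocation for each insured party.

Andrade: $307 | Vance: $260 | Ferraro: $349 | Lindqvist: $549 | Bergstrom: $59 | Marchetti: $486

Profit-interest units total 62; assessed value total 3,436,828.
Composite weights (75% profit-interest units + 25% assessed value): Andrade 0.1527; Vance 0.1295; Ferraro 0.1738; Lindqvist 0.2726; Bergstrom 0.0295; Marchetti 0.2419.
Proportional shares: Andrade 306.83; Vance 260.25; Ferraro 349.38; Lindqvist 547.88; Bergstrom 59.38; Marchetti 486.27.
After rounding ($1): Andrade $307; Vance $260; Ferraro $349; Lindqvist $548; Bergstrom $59; Marchetti $486. Sum = $2,009.
Difference $2,010 − $2,009 = +$1 applied to largest allocation (Lindqvist): Lindqvist becomes $549.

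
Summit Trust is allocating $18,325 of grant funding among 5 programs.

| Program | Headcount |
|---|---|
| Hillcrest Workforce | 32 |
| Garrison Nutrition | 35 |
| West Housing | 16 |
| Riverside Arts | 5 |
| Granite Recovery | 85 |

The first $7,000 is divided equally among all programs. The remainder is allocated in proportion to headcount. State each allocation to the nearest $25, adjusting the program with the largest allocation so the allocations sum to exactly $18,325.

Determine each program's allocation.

First tranche $7,000 split equally: $1,400 each.
Remainder $11,325 by headcount (total 173): Hillcrest Workforce 2,094.80 → $2,100; Garrison Nutrition 2,291.18 → $2,300; West Housing 1,047.40 → $1,050; Riverside Arts 327.31 → $325; Granite Recovery 5,564.31 → $5,575.
Rounding difference −$25 on remainder applied to Granite Recovery.
Totals: Hillcrest Workforce $1,400 + $2,100 = $3,500; Garrison Nutrition $1,400 + $2,300 = $3,700; West Housing $1,400 + $1,050 = $2,450; Riverside Arts $1,400 + $325 = $1,725; Granite Recovery $1,400 + $5,550 = $6,950.

Hillcrest Workforce: $3,500 | Garrison Nutrition: $3,700 | West Housing: $2,450 | Riverside Arts: $1,725 | Granite Recovery: $6,950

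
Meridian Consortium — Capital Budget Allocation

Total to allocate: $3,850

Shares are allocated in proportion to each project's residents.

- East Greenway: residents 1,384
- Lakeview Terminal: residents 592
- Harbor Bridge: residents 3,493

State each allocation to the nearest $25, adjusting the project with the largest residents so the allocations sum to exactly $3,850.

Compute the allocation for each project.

East Greenway: $975 | Lakeview Terminal: $425 | Harbor Bridge: $2,450

Sum of residents: 1,384 + 592 + 3,493 = 5,469.
Pro-rata amounts: East Greenway 974.29; Lakeview Terminal 416.75; Harbor Bridge 2,458.96.
Rounded to nearest $25: East Greenway $975; Lakeview Terminal $425; Harbor Bridge $2,450. Sum = $3,850.
Sum already equals the total — no adjustment.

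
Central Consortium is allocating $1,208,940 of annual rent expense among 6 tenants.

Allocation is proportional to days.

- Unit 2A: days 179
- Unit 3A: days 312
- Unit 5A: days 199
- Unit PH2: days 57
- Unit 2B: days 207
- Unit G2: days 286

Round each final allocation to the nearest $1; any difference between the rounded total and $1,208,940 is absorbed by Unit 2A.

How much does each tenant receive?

Sum of days: 1,240.
Raw shares: Unit 2A 179/1,240 × $1,208,940 = 174,516.34; Unit 3A 312/1,240 × $1,208,940 = 304,184.90; Unit 5A 199/1,240 × $1,208,940 = 194,015.37; Unit PH2 57/1,240 × $1,208,940 = 55,572.24; Unit 2B 207/1,240 × $1,208,940 = 201,814.98; Unit G2 286/1,240 × $1,208,940 = 278,836.16.
Rounded to nearest $1: Unit 2A $174,516; Unit 3A $304,185; Unit 5A $194,015; Unit PH2 $55,572; Unit 2B $201,815; Unit G2 $278,836. Sum = $1,208,939.
Difference $1,208,940 − $1,208,939 = +$1 applied to Unit 2A: Unit 2A becomes $174,517.

Unit 2A: $174,517 | Unit 3A: $304,185 | Unit 5A: $194,015 | Unit PH2: $55,572 | Unit 2B: $201,815 | Unit G2: $278,836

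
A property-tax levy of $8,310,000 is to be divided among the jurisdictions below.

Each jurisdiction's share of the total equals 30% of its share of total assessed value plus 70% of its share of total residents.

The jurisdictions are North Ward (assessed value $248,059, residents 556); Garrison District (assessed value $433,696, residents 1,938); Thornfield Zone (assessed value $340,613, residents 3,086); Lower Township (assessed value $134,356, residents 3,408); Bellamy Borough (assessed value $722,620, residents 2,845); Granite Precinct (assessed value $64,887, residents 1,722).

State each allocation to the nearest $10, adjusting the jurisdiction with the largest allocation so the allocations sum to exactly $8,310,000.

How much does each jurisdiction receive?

North Ward: $556,680 | Garrison District: $1,387,780 | Thornfield Zone: $1,761,080 | Lower Township: $1,634,790 | Bellamy Borough: $2,147,490 | Granite Precinct: $822,180

Totals — assessed value 1,944,231, residents 13,555.
Combined weights (30% assessed value + 70% residents): North Ward 0.0670; Garrison District 0.1670; Thornfield Zone 0.2119; Lower Township 0.1967; Bellamy Borough 0.2584; Granite Precinct 0.0989.
Proportional shares: North Ward 556,677.04; Garrison District 1,387,783.25; Thornfield Zone 1,761,080.44; Lower Township 1,634,789.61; Bellamy Borough 2,147,487.97; Granite Precinct 822,181.69.
Rounded to nearest $10: North Ward $556,680; Garrison District $1,387,780; Thornfield Zone $1,761,080; Lower Township $1,634,790; Bellamy Borough $2,147,490; Granite Precinct $822,180. Sum = $8,310,000.
Rounded total matches; no reconciliation needed.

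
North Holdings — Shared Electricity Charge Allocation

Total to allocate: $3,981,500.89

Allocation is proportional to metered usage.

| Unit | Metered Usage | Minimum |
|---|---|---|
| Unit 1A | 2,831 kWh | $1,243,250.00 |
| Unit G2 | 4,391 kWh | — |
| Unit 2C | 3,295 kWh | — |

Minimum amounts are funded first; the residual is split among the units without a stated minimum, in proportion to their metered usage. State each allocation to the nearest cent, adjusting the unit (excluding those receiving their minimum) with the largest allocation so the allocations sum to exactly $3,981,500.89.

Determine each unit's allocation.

Unit 1A: $1,243,250.00 | Unit G2: $1,564,358.53 | Unit 2C: $1,173,892.36

Fund the minimums — Unit 1A $1,243,250.00. Balance $2,738,250.89.
Balance split over remaining metered usage 7,686: Unit G2 1,564,358.5295 → $1,564,358.53; Unit 2C 1,173,892.3605 → $1,173,892.36.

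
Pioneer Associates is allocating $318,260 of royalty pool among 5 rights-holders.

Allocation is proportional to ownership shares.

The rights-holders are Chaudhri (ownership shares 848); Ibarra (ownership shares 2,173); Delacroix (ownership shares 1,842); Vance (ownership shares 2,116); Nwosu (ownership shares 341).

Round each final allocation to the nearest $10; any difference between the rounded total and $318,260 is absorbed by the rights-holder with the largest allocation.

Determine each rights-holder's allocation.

Chaudhri: $36,870; Ibarra: $94,470; Delacroix: $80,090; Vance: $92,000; Nwosu: $14,830

Ownership shares total: 7,320.
Raw shares: Chaudhri 848/7,320 × $318,260 = 36,869.46; Ibarra 2,173/7,320 × $318,260 = 94,478.00; Delacroix 1,842/7,320 × $318,260 = 80,086.74; Vance 2,116/7,320 × $318,260 = 91,999.75; Nwosu 341/7,320 × $318,260 = 14,826.05.
Rounded to nearest $10: Chaudhri $36,870; Ibarra $94,480; Delacroix $80,090; Vance $92,000; Nwosu $14,830. Sum = $318,270.
Difference $318,260 − $318,270 = −$10 applied to largest allocation (Ibarra): Ibarra becomes $94,470.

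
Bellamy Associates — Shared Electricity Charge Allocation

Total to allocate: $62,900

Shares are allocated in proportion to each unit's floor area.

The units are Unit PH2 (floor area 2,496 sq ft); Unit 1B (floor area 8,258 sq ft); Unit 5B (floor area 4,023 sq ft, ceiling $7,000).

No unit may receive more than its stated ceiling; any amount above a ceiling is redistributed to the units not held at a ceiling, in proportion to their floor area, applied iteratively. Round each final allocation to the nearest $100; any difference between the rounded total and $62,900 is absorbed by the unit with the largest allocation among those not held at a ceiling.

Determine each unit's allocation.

Combined floor area = 14,777.
Pro-rata shares before constraints: Unit PH2 10,624.51; Unit 1B 35,151.13; Unit 5B 17,124.36.
Capped: Unit 5B ($7,000); remaining pool $55,900 reallocated over remaining floor area 10,754.
Redistributed shares: Unit PH2 12,974.37 → $13,000; Unit 1B 42,925.63 → $42,900.

Unit PH2: $13,000; Unit 1B: $42,900; Unit 5B: $7,000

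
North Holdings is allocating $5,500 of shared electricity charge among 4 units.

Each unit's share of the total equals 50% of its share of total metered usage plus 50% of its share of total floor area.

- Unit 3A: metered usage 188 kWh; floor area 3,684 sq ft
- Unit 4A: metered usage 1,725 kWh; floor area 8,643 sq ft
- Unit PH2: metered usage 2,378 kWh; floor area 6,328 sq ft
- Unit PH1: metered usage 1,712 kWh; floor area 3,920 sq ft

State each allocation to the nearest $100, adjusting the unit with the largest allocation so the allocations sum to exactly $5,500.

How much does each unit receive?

Unit 3A: $500; Unit 4A: $1,800; Unit PH2: $1,900; Unit PH1: $1,300

Totals — metered usage 6,003, floor area 22,575.
Composite weights (50% metered usage + 50% floor area): Unit 3A 0.0973; Unit 4A 0.3351; Unit PH2 0.3382; Unit PH1 0.2294.
Pro-rata amounts: Unit 3A 534.89; Unit 4A 1,843.09; Unit PH2 1,860.22; Unit PH1 1,261.79.
After rounding ($100): Unit 3A $500; Unit 4A $1,800; Unit PH2 $1,900; Unit PH1 $1,300. Sum = $5,500.
Rounded total matches; no reconciliation needed.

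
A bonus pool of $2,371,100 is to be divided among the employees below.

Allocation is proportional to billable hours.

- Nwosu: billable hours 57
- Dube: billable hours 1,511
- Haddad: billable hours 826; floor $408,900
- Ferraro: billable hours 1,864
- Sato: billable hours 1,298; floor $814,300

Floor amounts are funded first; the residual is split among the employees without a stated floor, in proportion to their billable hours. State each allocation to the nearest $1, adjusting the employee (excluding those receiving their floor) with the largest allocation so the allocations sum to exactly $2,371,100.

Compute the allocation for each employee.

Fund the minimums — Haddad $408,900; Sato $814,300. Balance $1,147,900.
Balance split over remaining billable hours 3,432: Nwosu 19,064.77 → $19,065; Dube 505,383.71 → $505,384; Ferraro 623,451.52 → $623,452.
Rounding difference −$1 applied to Ferraro → $623,451.

Nwosu: $19,065; Dube: $505,384; Haddad: $408,900; Ferraro: $623,451; Sato: $814,300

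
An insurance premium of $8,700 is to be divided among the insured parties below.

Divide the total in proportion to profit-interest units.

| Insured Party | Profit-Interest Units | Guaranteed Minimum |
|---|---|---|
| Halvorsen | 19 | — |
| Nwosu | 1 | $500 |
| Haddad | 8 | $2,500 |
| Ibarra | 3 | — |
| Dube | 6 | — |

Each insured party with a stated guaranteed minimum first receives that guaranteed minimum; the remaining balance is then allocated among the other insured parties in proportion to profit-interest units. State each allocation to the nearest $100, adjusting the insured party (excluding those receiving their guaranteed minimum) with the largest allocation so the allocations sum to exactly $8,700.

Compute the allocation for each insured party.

Halvorsen: $3,900 | Nwosu: $500 | Haddad: $2,500 | Ibarra: $600 | Dube: $1,200

Guaranteed amounts: Nwosu $500; Haddad $2,500. Balance $5,700.
Balance split over remaining profit-interest units 28: Halvorsen 3,867.86 → $3,900; Ibarra 610.71 → $600; Dube 1,221.43 → $1,200.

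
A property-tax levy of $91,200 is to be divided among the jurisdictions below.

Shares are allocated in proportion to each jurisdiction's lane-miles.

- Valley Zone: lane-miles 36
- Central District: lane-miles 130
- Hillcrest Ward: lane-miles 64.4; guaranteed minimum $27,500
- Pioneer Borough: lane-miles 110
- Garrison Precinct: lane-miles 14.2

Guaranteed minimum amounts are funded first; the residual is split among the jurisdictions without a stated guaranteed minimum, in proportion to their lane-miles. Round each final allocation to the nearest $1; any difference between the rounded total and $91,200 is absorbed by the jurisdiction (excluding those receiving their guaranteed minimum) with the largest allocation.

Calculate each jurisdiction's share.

Guaranteed amounts: Hillcrest Ward $27,500. Residual $63,700.
Residual split over remaining lane-miles 290.2: Valley Zone 7,902.14 → $7,902; Central District 28,535.49 → $28,535; Pioneer Borough 24,145.42 → $24,145; Garrison Precinct 3,116.95 → $3,117.
Rounding difference +$1 applied to Central District → $28,536.

Valley Zone: $7,902 | Central District: $28,536 | Hillcrest Ward: $27,500 | Pioneer Borough: $24,145 | Garrison Precinct: $3,117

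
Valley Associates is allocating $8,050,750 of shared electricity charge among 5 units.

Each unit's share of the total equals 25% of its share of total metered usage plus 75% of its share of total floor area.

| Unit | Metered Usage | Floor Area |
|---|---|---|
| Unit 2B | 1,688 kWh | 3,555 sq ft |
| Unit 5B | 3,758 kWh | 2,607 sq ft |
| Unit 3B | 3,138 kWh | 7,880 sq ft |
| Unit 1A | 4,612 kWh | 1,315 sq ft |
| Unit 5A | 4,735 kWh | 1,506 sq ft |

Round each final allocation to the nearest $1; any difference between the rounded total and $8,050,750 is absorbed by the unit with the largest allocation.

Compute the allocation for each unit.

Metered usage total 17,931; floor area total 16,863.
Combined weights (25% metered usage + 75% floor area): Unit 2B 0.1816; Unit 5B 0.1683; Unit 3B 0.3942; Unit 1A 0.1228; Unit 5A 0.1330.
Raw shares: Unit 2B 1,462,395.36; Unit 5B 1,355,298.78; Unit 3B 3,173,786.73; Unit 1A 988,536.15; Unit 5A 1,070,732.99.
At nearest $1: Unit 2B $1,462,395; Unit 5B $1,355,299; Unit 3B $3,173,787; Unit 1A $988,536; Unit 5A $1,070,733. Sum = $8,050,750.
Sum already equals the total — no adjustment.

Unit 2B: $1,462,395 · Unit 5B: $1,355,299 · Unit 3B: $3,173,787 · Unit 1A: $988,536 · Unit 5A: $1,070,733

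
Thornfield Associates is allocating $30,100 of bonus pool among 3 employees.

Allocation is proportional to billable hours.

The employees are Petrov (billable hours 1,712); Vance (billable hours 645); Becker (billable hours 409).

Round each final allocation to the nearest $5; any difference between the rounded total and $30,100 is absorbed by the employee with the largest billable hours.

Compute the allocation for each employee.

Billable hours total: 1,712 + 645 + 409 = 2,766.
Raw shares: Petrov 18,630.22; Vance 7,018.98; Becker 4,450.80.
Rounded to nearest $5: Petrov $18,630; Vance $7,020; Becker $4,450. Sum = $30,100.
Sum already equals the total — no adjustment.

Petrov: $18,630; Vance: $7,020; Becker: $4,450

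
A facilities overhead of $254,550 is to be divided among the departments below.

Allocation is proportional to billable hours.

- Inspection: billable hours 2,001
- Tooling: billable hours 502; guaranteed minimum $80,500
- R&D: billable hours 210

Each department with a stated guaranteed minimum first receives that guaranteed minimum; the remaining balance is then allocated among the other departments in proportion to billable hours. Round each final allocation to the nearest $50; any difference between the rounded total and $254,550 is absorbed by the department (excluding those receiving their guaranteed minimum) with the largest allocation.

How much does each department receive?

Guaranteed amounts: Tooling $80,500. Residual $174,050.
Residual split over remaining billable hours 2,211: Inspection 157,518.79 → $157,500; R&D 16,531.21 → $16,550.

Inspection: $157,500 · Tooling: $80,500 · R&D: $16,550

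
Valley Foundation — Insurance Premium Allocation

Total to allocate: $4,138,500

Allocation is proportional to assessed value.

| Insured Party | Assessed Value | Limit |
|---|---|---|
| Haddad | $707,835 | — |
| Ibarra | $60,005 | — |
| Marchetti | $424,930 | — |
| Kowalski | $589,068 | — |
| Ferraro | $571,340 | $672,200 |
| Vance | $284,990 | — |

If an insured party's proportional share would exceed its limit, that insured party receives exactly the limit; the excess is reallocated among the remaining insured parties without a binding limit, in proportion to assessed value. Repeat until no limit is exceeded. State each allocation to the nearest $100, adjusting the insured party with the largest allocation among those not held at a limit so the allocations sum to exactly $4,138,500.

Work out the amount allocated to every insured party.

Sum of assessed value: 2,638,168.
Unconstrained shares: Haddad 1,110,382.34; Ibarra 94,129.98; Marchetti 666,588.63; Kowalski 924,072.28; Ferraro 896,262.33; Vance 447,064.45.
Held at cap: Ferraro ($672,200); residual $3,466,300 reallocated over remaining assessed value 2,066,828.
Remaining shares: Haddad 1,187,117.87 → $1,187,100; Ibarra 100,635.05 → $100,600; Marchetti 712,654.78 → $712,700; Kowalski 987,932.43 → $987,900; Vance 477,959.87 → $478,000.

Haddad: $1,187,100 · Ibarra: $100,600 · Marchetti: $712,700 · Kowalski: $987,900 · Ferraro: $672,200 · Vance: $478,000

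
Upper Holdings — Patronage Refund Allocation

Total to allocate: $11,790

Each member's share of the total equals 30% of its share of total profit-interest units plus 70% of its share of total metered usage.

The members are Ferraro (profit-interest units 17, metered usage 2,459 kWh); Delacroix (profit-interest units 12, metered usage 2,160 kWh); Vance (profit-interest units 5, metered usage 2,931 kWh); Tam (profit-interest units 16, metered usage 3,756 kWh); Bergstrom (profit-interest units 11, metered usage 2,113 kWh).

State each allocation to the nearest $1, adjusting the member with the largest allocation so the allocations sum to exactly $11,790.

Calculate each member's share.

Ferraro: $2,498 | Delacroix: $2,024 | Vance: $2,093 | Tam: $3,238 | Bergstrom: $1,937

Profit-interest units total 61; metered usage total 13,419.
Composite weights (30% profit-interest units + 70% metered usage): Ferraro 0.2119; Delacroix 0.1717; Vance 0.1775; Tam 0.2746; Bergstrom 0.1643.
Proportional shares: Ferraro 2,498.06; Delacroix 2,024.25; Vance 2,092.55; Tam 3,237.77; Bergstrom 1,937.36.
Rounded to nearest $1: Ferraro $2,498; Delacroix $2,024; Vance $2,093; Tam $3,238; Bergstrom $1,937. Sum = $11,790.
Sum already equals the total — no adjustment.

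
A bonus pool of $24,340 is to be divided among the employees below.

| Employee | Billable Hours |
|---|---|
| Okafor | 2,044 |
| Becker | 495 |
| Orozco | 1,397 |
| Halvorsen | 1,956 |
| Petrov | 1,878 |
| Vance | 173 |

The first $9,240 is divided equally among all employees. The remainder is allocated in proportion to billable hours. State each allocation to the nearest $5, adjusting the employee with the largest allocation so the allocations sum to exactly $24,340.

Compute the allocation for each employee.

First tranche $9,240 split equally: $1,540 each.
Remainder $15,100 by billable hours (total 7,943): Okafor 3,885.74 → $3,885; Becker 941.02 → $940; Orozco 2,655.76 → $2,655; Halvorsen 3,718.44 → $3,720; Petrov 3,570.16 → $3,570; Vance 328.88 → $330.
Totals: Okafor $1,540 + $3,885 = $5,425; Becker $1,540 + $940 = $2,480; Orozco $1,540 + $2,655 = $4,195; Halvorsen $1,540 + $3,720 = $5,260; Petrov $1,540 + $3,570 = $5,110; Vance $1,540 + $330 = $1,870.

Okafor: $5,425 · Becker: $2,480 · Orozco: $4,195 · Halvorsen: $5,260 · Petrov: $5,110 · Vance: $1,870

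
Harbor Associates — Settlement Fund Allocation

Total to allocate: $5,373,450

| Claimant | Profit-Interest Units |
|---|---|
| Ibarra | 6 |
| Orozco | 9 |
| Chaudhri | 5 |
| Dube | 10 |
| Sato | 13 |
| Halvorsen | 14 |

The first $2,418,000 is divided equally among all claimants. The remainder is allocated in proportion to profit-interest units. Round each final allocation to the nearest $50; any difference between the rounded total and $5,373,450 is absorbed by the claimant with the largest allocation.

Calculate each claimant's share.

Ibarra: $714,100 · Orozco: $869,650 · Chaudhri: $662,250 · Dube: $921,500 · Sato: $1,077,050 · Halvorsen: $1,128,900

$2,418,000 shared equally gives $403,000 per claimant.
Remainder $2,955,450 by profit-interest units (total 57): Ibarra 311,100.00 → $311,100; Orozco 466,650.00 → $466,650; Chaudhri 259,250.00 → $259,250; Dube 518,500.00 → $518,500; Sato 674,050.00 → $674,050; Halvorsen 725,900.00 → $725,900.
Totals: Ibarra $403,000 + $311,100 = $714,100; Orozco $403,000 + $466,650 = $869,650; Chaudhri $403,000 + $259,250 = $662,250; Dube $403,000 + $518,500 = $921,500; Sato $403,000 + $674,050 = $1,077,050; Halvorsen $403,000 + $725,900 = $1,128,900.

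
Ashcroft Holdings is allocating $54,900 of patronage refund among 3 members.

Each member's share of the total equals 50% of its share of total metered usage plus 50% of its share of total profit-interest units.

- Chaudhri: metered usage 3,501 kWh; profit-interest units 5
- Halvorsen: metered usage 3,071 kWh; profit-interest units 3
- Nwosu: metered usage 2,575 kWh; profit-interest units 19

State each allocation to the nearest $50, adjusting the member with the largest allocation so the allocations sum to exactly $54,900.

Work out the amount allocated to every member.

Metered usage total 9,147; profit-interest units total 27.
Composite weights (50% metered usage + 50% profit-interest units): Chaudhri 0.2840; Halvorsen 0.2234; Nwosu 0.4926.
Unrounded shares: Chaudhri 15,589.78; Halvorsen 12,266.02; Nwosu 27,044.20.
At nearest $50: Chaudhri $15,600; Halvorsen $12,250; Nwosu $27,050. Sum = $54,900.
Sum already equals the total — no adjustment.

Chaudhri: $15,600; Halvorsen: $12,250; Nwosu: $27,050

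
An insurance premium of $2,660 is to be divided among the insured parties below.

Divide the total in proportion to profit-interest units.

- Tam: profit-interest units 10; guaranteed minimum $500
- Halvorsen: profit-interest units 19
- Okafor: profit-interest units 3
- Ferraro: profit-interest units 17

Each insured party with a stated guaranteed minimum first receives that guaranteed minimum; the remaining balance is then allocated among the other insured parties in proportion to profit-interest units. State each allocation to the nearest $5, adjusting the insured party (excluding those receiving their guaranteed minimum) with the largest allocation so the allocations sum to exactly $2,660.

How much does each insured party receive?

Tam: $500; Halvorsen: $1,055; Okafor: $165; Ferraro: $940

Minimums first: Tam $500. Remaining pool $2,160.
Remaining pool split over remaining profit-interest units 39: Halvorsen 1,052.31 → $1,050; Okafor 166.15 → $165; Ferraro 941.54 → $940.
Rounding difference +$5 applied to Halvorsen → $1,055.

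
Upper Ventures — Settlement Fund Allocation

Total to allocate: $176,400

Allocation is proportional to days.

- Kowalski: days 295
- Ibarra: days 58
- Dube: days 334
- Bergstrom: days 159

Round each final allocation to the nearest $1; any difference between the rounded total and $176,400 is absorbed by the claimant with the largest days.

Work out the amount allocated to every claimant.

Kowalski: $61,511 · Ibarra: $12,094 · Dube: $69,642 · Bergstrom: $33,153

Combined days = 846.
Unrounded shares: Kowalski 295/846 × $176,400 = 61,510.64; Ibarra 58/846 × $176,400 = 12,093.62; Dube 334/846 × $176,400 = 69,642.55; Bergstrom 159/846 × $176,400 = 33,153.19.
At nearest $1: Kowalski $61,511; Ibarra $12,094; Dube $69,643; Bergstrom $33,153. Sum = $176,401.
Difference $176,400 − $176,401 = −$1 applied to largest days (Dube): Dube becomes $69,642.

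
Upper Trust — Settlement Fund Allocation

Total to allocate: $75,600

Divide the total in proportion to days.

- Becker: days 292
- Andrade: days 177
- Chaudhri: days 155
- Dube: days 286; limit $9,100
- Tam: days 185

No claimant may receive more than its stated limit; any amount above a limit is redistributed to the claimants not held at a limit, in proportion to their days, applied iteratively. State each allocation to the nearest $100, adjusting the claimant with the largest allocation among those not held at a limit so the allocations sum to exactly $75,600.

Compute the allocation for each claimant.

Sum of days: 1,095.
Proportional shares (ignoring caps): Becker 20,160.00; Andrade 12,220.27; Chaudhri 10,701.37; Dube 19,745.75; Tam 12,772.60.
Capped: Dube ($9,100); remaining pool $66,500 reallocated over remaining days 809.
Redistributed shares: Becker 24,002.47 → $24,000; Andrade 14,549.44 → $14,500; Chaudhri 12,741.04 → $12,700; Tam 15,207.05 → $15,200.
Rounding difference +$100 applied to Becker → $24,100.

Becker: $24,100; Andrade: $14,500; Chaudhri: $12,700; Dube: $9,100; Tam: $15,200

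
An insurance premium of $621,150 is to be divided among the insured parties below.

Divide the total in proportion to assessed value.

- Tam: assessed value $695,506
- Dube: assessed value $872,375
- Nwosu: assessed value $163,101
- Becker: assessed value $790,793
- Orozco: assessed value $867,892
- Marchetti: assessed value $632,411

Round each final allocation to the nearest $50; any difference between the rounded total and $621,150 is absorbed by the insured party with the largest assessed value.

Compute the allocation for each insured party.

Assessed value total: 4,022,078.
Pro-rata amounts: Tam 695,506/4,022,078 × $621,150 = 107,410.54; Dube 872,375/4,022,078 × $621,150 = 134,725.32; Nwosu 163,101/4,022,078 × $621,150 = 25,188.52; Becker 790,793/4,022,078 × $621,150 = 122,126.19; Orozco 867,892/4,022,078 × $621,150 = 134,032.98; Marchetti 632,411/4,022,078 × $621,150 = 97,666.45.
Rounded to nearest $50: Tam $107,400; Dube $134,750; Nwosu $25,200; Becker $122,150; Orozco $134,050; Marchetti $97,650. Sum = $621,200.
Difference $621,150 − $621,200 = −$50 applied to largest assessed value (Dube): Dube becomes $134,700.

Tam: $107,400 | Dube: $134,700 | Nwosu: $25,200 | Becker: $122,150 | Orozco: $134,050 | Marchetti: $97,650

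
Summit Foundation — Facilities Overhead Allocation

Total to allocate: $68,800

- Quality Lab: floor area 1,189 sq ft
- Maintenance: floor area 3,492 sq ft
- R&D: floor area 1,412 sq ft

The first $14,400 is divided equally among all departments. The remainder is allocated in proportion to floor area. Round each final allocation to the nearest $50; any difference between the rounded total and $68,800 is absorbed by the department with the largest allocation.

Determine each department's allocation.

First tranche $14,400 split equally: $4,800 each.
Remainder $54,400 by floor area (total 6,093): Quality Lab 10,615.72 → $10,600; Maintenance 31,177.55 → $31,200; R&D 12,606.73 → $12,600.
Totals: Quality Lab $4,800 + $10,600 = $15,400; Maintenance $4,800 + $31,200 = $36,000; R&D $4,800 + $12,600 = $17,400.

Quality Lab: $15,400 | Maintenance: $36,000 | R&D: $17,400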